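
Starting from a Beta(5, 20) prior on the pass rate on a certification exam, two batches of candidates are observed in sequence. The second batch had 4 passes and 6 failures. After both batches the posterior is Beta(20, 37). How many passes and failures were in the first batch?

Sequential conjugate updates are equivalent to a single update on the pooled data, so total successes = posterior α − prior α and total failures = posterior β − prior β.
Total across both batches: 20−5=15 passes, 37−20=17 failures.
Subtract the second batch: 15−4=11 passes and 17−6=11 failures.

11 passes and 11 failures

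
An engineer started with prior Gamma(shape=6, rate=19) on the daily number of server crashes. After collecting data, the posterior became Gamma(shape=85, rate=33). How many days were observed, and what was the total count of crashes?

A Gamma(α, β) prior (rate parametrization) on a Poisson rate with n observations summing to S gives posterior Gamma(α+S, β+n).
Matching: Σxᵢ = 85 − 6 = 79 and n = 33 − 19 = 14.

n = 14 days with total 79 crashes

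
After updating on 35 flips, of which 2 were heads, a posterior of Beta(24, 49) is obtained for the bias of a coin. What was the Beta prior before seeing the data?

Under Beta–binomial conjugacy the posterior parameters are (a+s, b+f).
So a = 24 − 2 = 22 and b = 49 − 33 = 16.

Beta(22, 16)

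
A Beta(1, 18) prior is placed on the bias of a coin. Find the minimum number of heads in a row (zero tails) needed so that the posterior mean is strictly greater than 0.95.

After k heads and 0 tails the posterior is Beta(1+k, 18), with mean (1+k)/(1+18+k).
Set (1+k)/(19+k) > 0.95 and solve: k > (0.95·19 − 1)/(1 − 0.95) = 341.000.
The smallest integer exceeding 341.000 is 342, and checking k=342: (343)/(361) = 0.9501 > 0.95.

k = 342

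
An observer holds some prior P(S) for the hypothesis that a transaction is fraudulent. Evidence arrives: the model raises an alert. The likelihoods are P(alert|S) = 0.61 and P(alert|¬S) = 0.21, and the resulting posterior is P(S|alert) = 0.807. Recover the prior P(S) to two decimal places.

P(S) = 0.59

Bayes' rule in odds form gives O(S|E) = O(S)·[P(E|S)/P(E|¬S)], hence O(S) = O(S|E)/LR.
Posterior odds = 0.807/(1−0.807) = 4.1813. LR = 0.61/0.21 = 2.9048.
Prior odds = 4.1813/2.9048 = 1.4394, so P(S) = 1.4394/(1+1.4394) ≈ 0.59.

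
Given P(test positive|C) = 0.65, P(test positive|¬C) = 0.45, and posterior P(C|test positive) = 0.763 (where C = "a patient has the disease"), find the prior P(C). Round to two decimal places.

Bayes' rule in odds form gives O(C|E) = O(C)·[P(E|C)/P(E|¬C)], hence O(C) = O(C|E)/LR.
Posterior odds = 0.763/(1−0.763) = 3.2194. LR = 0.65/0.45 = 1.4444.
Prior odds = 3.2194/1.4444 = 2.2289, so P(C) = 2.2289/(1+2.2289) ≈ 0.69.

P(C) = 0.69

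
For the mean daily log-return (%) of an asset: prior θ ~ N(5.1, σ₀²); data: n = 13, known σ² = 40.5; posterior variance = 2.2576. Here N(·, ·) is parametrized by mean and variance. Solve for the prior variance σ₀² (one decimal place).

Posterior precision equals prior precision plus data precision: 1/σ_n² = 1/σ₀² + n/σ².
So 1/σ₀² = 1/2.2576 − 13/40.5 = 0.442948 − 0.320988 = 0.121960.
Hence σ₀² = 1/0.121960 ≈ 8.2.

σ₀² = 8.2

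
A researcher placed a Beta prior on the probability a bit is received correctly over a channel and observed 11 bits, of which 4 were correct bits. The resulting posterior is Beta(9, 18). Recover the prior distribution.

Beta(5, 11)

Beta is conjugate to the binomial likelihood: posterior = Beta(a+s, b+f).
Subtract the data counts: 9−4=5, 18−7=11.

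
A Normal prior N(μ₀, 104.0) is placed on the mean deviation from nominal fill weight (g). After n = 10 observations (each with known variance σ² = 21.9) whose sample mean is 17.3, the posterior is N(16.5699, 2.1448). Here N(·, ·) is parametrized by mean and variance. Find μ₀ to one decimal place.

μ₀ = -18.1

With known observation variance, the Normal–Normal posterior has precision τ_n = τ₀ + n/σ² and mean μ_n = (τ₀μ₀ + (n/σ²)x̄)/τ_n.
Here τ₀ = 1/104.0 = 0.009615 and τ_data = 10/21.9 = 0.456621, so τ_n = 0.466236.
Rearranging for μ₀: μ₀ = (μ_n·τ_n − τ_data·x̄)/τ₀ = (16.5699·0.466236 − 0.456621·17.3) / 0.009615 = -0.174059/0.009615 ≈ -18.1.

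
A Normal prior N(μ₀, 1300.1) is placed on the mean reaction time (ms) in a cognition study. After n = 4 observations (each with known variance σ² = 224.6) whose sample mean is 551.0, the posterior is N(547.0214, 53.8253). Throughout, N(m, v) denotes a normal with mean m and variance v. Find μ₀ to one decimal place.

μ₀ = 454.9

With known observation variance, the Normal–Normal posterior has precision τ_n = τ₀ + n/σ² and mean μ_n = (τ₀μ₀ + (n/σ²)x̄)/τ_n.
Here τ₀ = 1/1300.1 = 0.000769 and τ_data = 4/224.6 = 0.017809, so τ_n = 0.018578.
Rearranging for μ₀: μ₀ = (μ_n·τ_n − τ_data·x̄)/τ₀ = (547.0214·0.018578 − 0.017809·551.0) / 0.000769 = 0.349805/0.000769 ≈ 454.9.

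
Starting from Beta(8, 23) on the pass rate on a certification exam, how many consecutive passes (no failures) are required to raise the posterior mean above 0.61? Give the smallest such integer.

After k passes and 0 failures the posterior is Beta(8+k, 23), with mean (8+k)/(8+23+k).
Set (8+k)/(31+k) > 0.61 and solve: k > (0.61·31 − 8)/(1 − 0.61) = 27.974.
The smallest integer exceeding 27.974 is 28.

k = 28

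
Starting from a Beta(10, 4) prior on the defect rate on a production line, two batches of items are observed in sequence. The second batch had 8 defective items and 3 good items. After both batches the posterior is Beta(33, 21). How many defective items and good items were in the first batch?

15 defective items and 14 good items

Because Beta–binomial updating is additive in the counts, the combined data contributed (α_post−α_prior, β_post−β_prior) successes and failures.
Total across both batches: 33−10=23 defective items, 21−4=17 good items.
Subtract the second batch: 23−8=15 defective items and 17−3=14 good items.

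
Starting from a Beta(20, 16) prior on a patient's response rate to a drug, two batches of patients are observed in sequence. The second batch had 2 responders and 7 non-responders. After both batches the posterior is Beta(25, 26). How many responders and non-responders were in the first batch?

3 responders and 3 non-responders

Sequential conjugate updates are equivalent to a single update on the pooled data, so total successes = posterior α − prior α and total failures = posterior β − prior β.
Total across both batches: 25−20=5 responders, 26−16=10 non-responders.
Subtract the second batch: 5−2=3 responders and 10−7=3 non-responders.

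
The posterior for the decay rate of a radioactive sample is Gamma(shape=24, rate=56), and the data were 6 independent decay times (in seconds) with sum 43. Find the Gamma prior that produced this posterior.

Gamma(shape=18, rate=13)

Gamma–exponential conjugacy: posterior shape = α + n, posterior rate = β + Σtᵢ.
So α = 24 − 6 = 18 and β = 56 − 43 = 13.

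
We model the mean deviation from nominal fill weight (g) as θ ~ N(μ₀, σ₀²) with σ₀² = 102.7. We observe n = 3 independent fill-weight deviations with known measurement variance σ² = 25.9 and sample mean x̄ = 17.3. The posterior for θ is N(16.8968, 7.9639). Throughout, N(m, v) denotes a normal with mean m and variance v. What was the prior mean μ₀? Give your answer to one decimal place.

With known observation variance, the Normal–Normal posterior has precision τ_n = τ₀ + n/σ² and mean μ_n = (τ₀μ₀ + (n/σ²)x̄)/τ_n.
Here τ₀ = 1/102.7 = 0.009737 and τ_data = 3/25.9 = 0.115830, so τ_n = 0.125567.
Rearranging for μ₀: μ₀ = (μ_n·τ_n − τ_data·x̄)/τ₀ = (16.8968·0.125567 − 0.115830·17.3) / 0.009737 = 0.117821/0.009737 ≈ 12.1.

μ₀ = 12.1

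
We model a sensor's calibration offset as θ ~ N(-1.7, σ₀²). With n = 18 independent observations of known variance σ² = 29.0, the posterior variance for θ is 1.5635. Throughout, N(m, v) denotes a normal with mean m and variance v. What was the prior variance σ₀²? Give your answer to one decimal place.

σ₀² = 52.9

For the Normal–Normal model with known σ², precisions add: τ_n = τ₀ + n/σ².
So 1/σ₀² = 1/1.5635 − 18/29.0 = 0.639591 − 0.620690 = 0.018901.
Hence σ₀² = 1/0.018901 ≈ 52.9.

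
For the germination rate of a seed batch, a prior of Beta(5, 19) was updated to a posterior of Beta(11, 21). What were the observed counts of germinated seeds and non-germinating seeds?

6 germinated seeds and 2 non-germinating seeds

Under Beta–binomial conjugacy the posterior parameters are (a+s, b+f).
Match parameters: s=11−5=6, f=21−19=2.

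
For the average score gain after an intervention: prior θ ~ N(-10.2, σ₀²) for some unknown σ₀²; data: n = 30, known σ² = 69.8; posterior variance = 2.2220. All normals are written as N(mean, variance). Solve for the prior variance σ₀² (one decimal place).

σ₀² = 49.4

Posterior precision equals prior precision plus data precision: 1/σ_n² = 1/σ₀² + n/σ².
So 1/σ₀² = 1/2.2220 − 30/69.8 = 0.450045 − 0.429799 = 0.020246.
Hence σ₀² = 1/0.020246 ≈ 49.4.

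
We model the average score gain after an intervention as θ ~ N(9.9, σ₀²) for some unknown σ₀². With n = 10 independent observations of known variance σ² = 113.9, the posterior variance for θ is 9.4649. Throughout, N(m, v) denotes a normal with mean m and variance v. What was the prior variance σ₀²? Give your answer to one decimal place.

σ₀² = 56.0

Posterior precision equals prior precision plus data precision: 1/σ_n² = 1/σ₀² + n/σ².
So 1/σ₀² = 1/9.4649 − 10/113.9 = 0.105654 − 0.087796 = 0.017858.
Hence σ₀² = 1/0.017858 ≈ 56.0.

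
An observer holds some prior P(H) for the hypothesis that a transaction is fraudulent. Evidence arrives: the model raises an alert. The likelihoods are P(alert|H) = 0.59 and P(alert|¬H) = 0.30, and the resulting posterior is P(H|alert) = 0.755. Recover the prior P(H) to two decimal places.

P(H) = 0.61

Bayes' rule in odds form gives O(H|E) = O(H)·[P(E|H)/P(E|¬H)], hence O(H) = O(H|E)/LR.
Posterior odds = 0.755/(1−0.755) = 3.0816. LR = 0.59/0.30 = 1.9667.
Prior odds = 3.0816/1.9667 = 1.5669, so P(H) = 1.5669/(1+1.5669) ≈ 0.61.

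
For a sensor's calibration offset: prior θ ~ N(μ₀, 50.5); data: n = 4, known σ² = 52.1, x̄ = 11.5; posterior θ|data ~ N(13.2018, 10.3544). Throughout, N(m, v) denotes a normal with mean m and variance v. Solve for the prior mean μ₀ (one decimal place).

μ₀ = 19.8

With known observation variance, the Normal–Normal posterior has precision τ_n = τ₀ + n/σ² and mean μ_n = (τ₀μ₀ + (n/σ²)x̄)/τ_n.
Here τ₀ = 1/50.5 = 0.019802 and τ_data = 4/52.1 = 0.076775, so τ_n = 0.096577.
Rearranging for μ₀: μ₀ = (μ_n·τ_n − τ_data·x̄)/τ₀ = (13.2018·0.096577 − 0.076775·11.5) / 0.019802 = 0.392078/0.019802 ≈ 19.8.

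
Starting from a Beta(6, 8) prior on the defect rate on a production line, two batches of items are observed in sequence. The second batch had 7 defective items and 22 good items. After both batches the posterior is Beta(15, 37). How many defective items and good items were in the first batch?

Sequential conjugate updates are equivalent to a single update on the pooled data, so total successes = posterior α − prior α and total failures = posterior β − prior β.
Total across both batches: 15−6=9 defective items, 37−8=29 good items.
Subtract the second batch: 9−7=2 defective items and 29−22=7 good items.

2 defective items and 7 good items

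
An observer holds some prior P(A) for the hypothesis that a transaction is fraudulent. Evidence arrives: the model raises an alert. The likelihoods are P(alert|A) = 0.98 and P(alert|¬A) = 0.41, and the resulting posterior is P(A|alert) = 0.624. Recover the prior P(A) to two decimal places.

In odds form, posterior odds = prior odds × likelihood ratio, so prior odds = posterior odds ÷ LR.
Posterior odds = 0.624/(1−0.624) = 1.6596. LR = 0.98/0.41 = 2.3902.
Prior odds = 1.6596/2.3902 = 0.6943, so P(A) = 0.6943/(1+0.6943) ≈ 0.41.

P(A) = 0.41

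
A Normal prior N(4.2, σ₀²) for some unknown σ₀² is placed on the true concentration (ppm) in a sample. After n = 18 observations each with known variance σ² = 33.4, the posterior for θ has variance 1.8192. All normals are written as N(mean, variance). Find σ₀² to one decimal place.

σ₀² = 92.9

Posterior precision equals prior precision plus data precision: 1/σ_n² = 1/σ₀² + n/σ².
So 1/σ₀² = 1/1.8192 − 18/33.4 = 0.549692 − 0.538922 = 0.010770.
Hence σ₀² = 1/0.010770 ≈ 92.9.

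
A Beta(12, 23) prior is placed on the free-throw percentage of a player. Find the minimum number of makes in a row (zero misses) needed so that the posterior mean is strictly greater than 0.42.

k = 5

After k makes and 0 misses the posterior is Beta(12+k, 23), with mean (12+k)/(12+23+k).
Set (12+k)/(35+k) > 0.42 and solve: k > (0.42·35 − 12)/(1 − 0.42) = 4.655.
The smallest integer exceeding 4.655 is 5, and checking k=5: (17)/(40) = 0.4250 > 0.42.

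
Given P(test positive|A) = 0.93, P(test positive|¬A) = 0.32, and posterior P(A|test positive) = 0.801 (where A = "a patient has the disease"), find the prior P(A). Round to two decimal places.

In odds form, posterior odds = prior odds × likelihood ratio, so prior odds = posterior odds ÷ LR.
Posterior odds = 0.801/(1−0.801) = 4.0251. LR = 0.93/0.32 = 2.9062.
Prior odds = 4.0251/2.9062 = 1.3850, so P(A) = 1.3850/(1+1.3850) ≈ 0.58.

P(A) = 0.58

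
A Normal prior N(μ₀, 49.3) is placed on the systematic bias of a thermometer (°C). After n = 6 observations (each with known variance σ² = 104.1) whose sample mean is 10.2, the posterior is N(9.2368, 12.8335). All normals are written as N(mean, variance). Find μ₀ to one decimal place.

With known observation variance, the Normal–Normal posterior has precision τ_n = τ₀ + n/σ² and mean μ_n = (τ₀μ₀ + (n/σ²)x̄)/τ_n.
Here τ₀ = 1/49.3 = 0.020284 and τ_data = 6/104.1 = 0.057637, so τ_n = 0.077921.
Rearranging for μ₀: μ₀ = (μ_n·τ_n − τ_data·x̄)/τ₀ = (9.2368·0.077921 − 0.057637·10.2) / 0.020284 = 0.131843/0.020284 ≈ 6.5.

μ₀ = 6.5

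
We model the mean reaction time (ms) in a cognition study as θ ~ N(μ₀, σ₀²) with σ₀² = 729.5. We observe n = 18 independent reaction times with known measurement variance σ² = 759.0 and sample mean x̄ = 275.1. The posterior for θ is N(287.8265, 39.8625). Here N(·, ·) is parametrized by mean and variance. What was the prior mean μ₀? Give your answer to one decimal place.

μ₀ = 508.0

With known observation variance, the Normal–Normal posterior has precision τ_n = τ₀ + n/σ² and mean μ_n = (τ₀μ₀ + (n/σ²)x̄)/τ_n.
Here τ₀ = 1/729.5 = 0.001371 and τ_data = 18/759.0 = 0.023715, so τ_n = 0.025086.
Rearranging for μ₀: μ₀ = (μ_n·τ_n − τ_data·x̄)/τ₀ = (287.8265·0.025086 − 0.023715·275.1) / 0.001371 = 0.696419/0.001371 ≈ 508.0.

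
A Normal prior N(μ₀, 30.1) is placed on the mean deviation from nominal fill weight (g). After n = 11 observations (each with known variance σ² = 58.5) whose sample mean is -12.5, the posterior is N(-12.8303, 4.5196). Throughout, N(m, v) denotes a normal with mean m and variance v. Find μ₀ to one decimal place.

μ₀ = -14.7

The posterior mean is a precision-weighted average: μ_n = (τ₀μ₀ + τ_data·x̄)/(τ₀+τ_data), with τ₀=1/σ₀² and τ_data=n/σ².
Here τ₀ = 1/30.1 = 0.033223 and τ_data = 11/58.5 = 0.188034, so τ_n = 0.221257.
Rearranging for μ₀: μ₀ = (μ_n·τ_n − τ_data·x̄)/τ₀ = (-12.8303·0.221257 − 0.188034·-12.5) / 0.033223 = -0.488369/0.033223 ≈ -14.7.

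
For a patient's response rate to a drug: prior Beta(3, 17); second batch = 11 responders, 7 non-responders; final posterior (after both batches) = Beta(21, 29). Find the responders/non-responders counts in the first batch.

Sequential conjugate updates are equivalent to a single update on the pooled data, so total successes = posterior α − prior α and total failures = posterior β − prior β.
Total across both batches: 21−3=18 responders, 29−17=12 non-responders.
Subtract the second batch: 18−11=7 responders and 12−7=5 non-responders.

7 responders and 5 non-responders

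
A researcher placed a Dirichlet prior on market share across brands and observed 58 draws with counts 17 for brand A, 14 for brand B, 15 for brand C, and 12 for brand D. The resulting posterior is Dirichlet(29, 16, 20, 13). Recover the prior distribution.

For a Dirichlet(α) prior with multinomial counts c, the posterior is Dirichlet(α + c) componentwise.
Subtract each count from the matching posterior parameter: 29−17=12, 16−14=2, 20−15=5, 13−12=1.

Dirichlet(12, 2, 5, 1)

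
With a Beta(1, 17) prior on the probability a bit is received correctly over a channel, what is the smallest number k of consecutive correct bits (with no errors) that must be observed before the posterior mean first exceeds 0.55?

After k correct bits and 0 errors the posterior is Beta(1+k, 17), with mean (1+k)/(1+17+k).
Set (1+k)/(18+k) > 0.55 and solve: k > (0.55·18 − 1)/(1 − 0.55) = 19.778.
The smallest integer exceeding 19.778 is 20.

k = 20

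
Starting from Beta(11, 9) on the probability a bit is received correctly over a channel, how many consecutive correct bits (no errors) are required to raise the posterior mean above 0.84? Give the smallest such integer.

After k correct bits and 0 errors the posterior is Beta(11+k, 9), with mean (11+k)/(11+9+k).
Set (11+k)/(20+k) > 0.84 and solve: k > (0.84·20 − 11)/(1 − 0.84) = 36.250.
The smallest integer exceeding 36.250 is 37, and checking k=37: (48)/(57) = 0.8421 > 0.84.

k = 37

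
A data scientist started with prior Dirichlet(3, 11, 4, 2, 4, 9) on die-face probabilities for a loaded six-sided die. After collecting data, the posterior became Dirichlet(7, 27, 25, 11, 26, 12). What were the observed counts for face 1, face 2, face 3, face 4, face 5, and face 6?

counts (4, 16, 21, 9, 22, 3)

For a Dirichlet(α) prior with multinomial counts c, the posterior is Dirichlet(α + c) componentwise.
Counts are posterior − prior componentwise: 7−3=4, 27−11=16, 25−4=21, 11−2=9, 26−4=22, 12−9=3.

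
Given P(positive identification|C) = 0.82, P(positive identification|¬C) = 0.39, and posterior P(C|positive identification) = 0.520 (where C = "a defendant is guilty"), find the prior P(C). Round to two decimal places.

P(C) = 0.34

Bayes' rule in odds form gives O(C|E) = O(C)·[P(E|C)/P(E|¬C)], hence O(C) = O(C|E)/LR.
Posterior odds = 0.520/(1−0.520) = 1.0833. LR = 0.82/0.39 = 2.1026.
Prior odds = 1.0833/2.1026 = 0.5152, so P(C) = 0.5152/(1+0.5152) ≈ 0.34.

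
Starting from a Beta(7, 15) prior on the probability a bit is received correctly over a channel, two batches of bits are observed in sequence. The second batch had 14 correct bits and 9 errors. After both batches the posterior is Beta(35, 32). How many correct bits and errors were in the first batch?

Because Beta–binomial updating is additive in the counts, the combined data contributed (α_post−α_prior, β_post−β_prior) successes and failures.
Total across both batches: 35−7=28 correct bits, 32−15=17 errors.
Subtract the second batch: 28−14=14 correct bits and 17−9=8 errors.

14 correct bits and 8 errors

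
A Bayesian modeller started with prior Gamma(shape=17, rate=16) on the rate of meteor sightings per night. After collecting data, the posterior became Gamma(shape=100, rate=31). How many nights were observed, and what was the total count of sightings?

n = 15 nights with total 83 sightings

Gamma–Poisson conjugacy: posterior shape = α + Σxᵢ, posterior rate = β + n.
Matching: Σxᵢ = 100 − 17 = 83 and n = 31 − 16 = 15.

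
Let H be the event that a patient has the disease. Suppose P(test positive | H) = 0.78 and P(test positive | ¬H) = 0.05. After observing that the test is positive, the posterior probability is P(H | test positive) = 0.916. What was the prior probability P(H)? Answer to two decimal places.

Bayes' rule in odds form gives O(H|E) = O(H)·[P(E|H)/P(E|¬H)], hence O(H) = O(H|E)/LR.
Posterior odds = 0.916/(1−0.916) = 10.9048. LR = 0.78/0.05 = 15.6000.
Prior odds = 10.9048/15.6000 = 0.6990, so P(H) = 0.6990/(1+0.6990) ≈ 0.41.

P(H) = 0.41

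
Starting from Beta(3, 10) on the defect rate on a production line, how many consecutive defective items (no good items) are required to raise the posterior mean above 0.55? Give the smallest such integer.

k = 10

After k defective items and 0 good items the posterior is Beta(3+k, 10), with mean (3+k)/(3+10+k).
Set (3+k)/(13+k) > 0.55 and solve: k > (0.55·13 − 3)/(1 − 0.55) = 9.222.
The smallest integer exceeding 9.222 is 10.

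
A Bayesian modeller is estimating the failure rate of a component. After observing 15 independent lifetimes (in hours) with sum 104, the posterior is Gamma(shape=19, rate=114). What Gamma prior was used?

Gamma(shape=4, rate=10)

For an exponential likelihood with a Gamma(α, β) prior on the rate, n observations with total T give posterior Gamma(α+n, β+T).
So α = 19 − 15 = 4 and β = 114 − 104 = 10.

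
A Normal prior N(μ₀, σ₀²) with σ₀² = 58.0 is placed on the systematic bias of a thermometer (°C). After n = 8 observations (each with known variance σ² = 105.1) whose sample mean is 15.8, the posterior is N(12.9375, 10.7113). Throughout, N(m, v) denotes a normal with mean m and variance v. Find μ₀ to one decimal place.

μ₀ = 0.3

With known observation variance, the Normal–Normal posterior has precision τ_n = τ₀ + n/σ² and mean μ_n = (τ₀μ₀ + (n/σ²)x̄)/τ_n.
Here τ₀ = 1/58.0 = 0.017241 and τ_data = 8/105.1 = 0.076118, so τ_n = 0.093359.
Rearranging for μ₀: μ₀ = (μ_n·τ_n − τ_data·x̄)/τ₀ = (12.9375·0.093359 − 0.076118·15.8) / 0.017241 = 0.005168/0.017241 ≈ 0.3.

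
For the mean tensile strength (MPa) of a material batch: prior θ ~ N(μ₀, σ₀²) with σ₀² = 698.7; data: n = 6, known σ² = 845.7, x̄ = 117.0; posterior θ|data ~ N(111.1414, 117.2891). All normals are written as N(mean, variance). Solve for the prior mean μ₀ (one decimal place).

μ₀ = 82.1

With known observation variance, the Normal–Normal posterior has precision τ_n = τ₀ + n/σ² and mean μ_n = (τ₀μ₀ + (n/σ²)x̄)/τ_n.
Here τ₀ = 1/698.7 = 0.001431 and τ_data = 6/845.7 = 0.007095, so τ_n = 0.008526.
Rearranging for μ₀: μ₀ = (μ_n·τ_n − τ_data·x̄)/τ₀ = (111.1414·0.008526 − 0.007095·117.0) / 0.001431 = 0.117477/0.001431 ≈ 82.1.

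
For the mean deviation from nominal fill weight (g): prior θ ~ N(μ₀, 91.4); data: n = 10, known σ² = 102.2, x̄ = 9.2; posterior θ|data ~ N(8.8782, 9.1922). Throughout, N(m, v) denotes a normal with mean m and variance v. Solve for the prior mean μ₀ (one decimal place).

The posterior mean is a precision-weighted average: μ_n = (τ₀μ₀ + τ_data·x̄)/(τ₀+τ_data), with τ₀=1/σ₀² and τ_data=n/σ².
Here τ₀ = 1/91.4 = 0.010941 and τ_data = 10/102.2 = 0.097847, so τ_n = 0.108788.
Rearranging for μ₀: μ₀ = (μ_n·τ_n − τ_data·x̄)/τ₀ = (8.8782·0.108788 − 0.097847·9.2) / 0.010941 = 0.065649/0.010941 ≈ 6.0.

μ₀ = 6.0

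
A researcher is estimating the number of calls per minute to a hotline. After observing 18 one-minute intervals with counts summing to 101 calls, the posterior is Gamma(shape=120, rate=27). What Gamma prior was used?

Gamma(shape=19, rate=9)

A Gamma(α, β) prior (rate parametrization) on a Poisson rate with n observations summing to S gives posterior Gamma(α+S, β+n).
So α = 120 − 101 = 19 and β = 27 − 18 = 9.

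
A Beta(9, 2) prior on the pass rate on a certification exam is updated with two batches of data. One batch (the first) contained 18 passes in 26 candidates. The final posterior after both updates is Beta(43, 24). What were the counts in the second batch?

16 passes and 14 failures

Because Beta–binomial updating is additive in the counts, the combined data contributed (α_post−α_prior, β_post−β_prior) successes and failures.
Total across both batches: 43−9=34 passes, 24−2=22 failures.
Subtract the first batch: 34−18=16 passes and 22−8=14 failures.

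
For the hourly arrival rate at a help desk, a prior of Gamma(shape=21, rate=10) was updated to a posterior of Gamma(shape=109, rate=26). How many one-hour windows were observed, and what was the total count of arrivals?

n = 16 one-hour windows with total 88 arrivals

Gamma–Poisson conjugacy: posterior shape = α + Σxᵢ, posterior rate = β + n.
Matching: Σxᵢ = 109 − 21 = 88 and n = 26 − 10 = 16.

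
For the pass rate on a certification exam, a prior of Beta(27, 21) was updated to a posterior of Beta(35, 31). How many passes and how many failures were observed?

8 passes and 10 failures

A Beta(a, b) prior with s successes and f failures in binomial data gives a Beta(a+s, b+f) posterior.
So s = 35 − 27 = 8 and f = 31 − 21 = 10.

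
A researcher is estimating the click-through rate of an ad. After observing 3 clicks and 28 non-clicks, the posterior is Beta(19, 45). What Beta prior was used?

Beta(16, 17)

Under Beta–binomial conjugacy the posterior parameters are (α+s, β+f).
So α = 19 − 3 = 16 and β = 45 − 28 = 17.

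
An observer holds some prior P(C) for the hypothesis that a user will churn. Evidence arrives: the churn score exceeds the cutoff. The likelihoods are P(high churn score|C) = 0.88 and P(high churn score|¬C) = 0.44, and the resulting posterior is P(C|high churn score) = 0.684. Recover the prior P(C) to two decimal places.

In odds form, posterior odds = prior odds × likelihood ratio, so prior odds = posterior odds ÷ LR.
Posterior odds = 0.684/(1−0.684) = 2.1646. LR = 0.88/0.44 = 2.0000.
Prior odds = 2.1646/2.0000 = 1.0823, so P(C) = 1.0823/(1+1.0823) ≈ 0.52.

P(C) = 0.52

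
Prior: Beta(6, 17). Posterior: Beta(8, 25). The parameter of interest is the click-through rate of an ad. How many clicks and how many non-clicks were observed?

Under Beta–binomial conjugacy the posterior parameters are (a+s, b+f).
So s = 8 − 6 = 2 and f = 25 − 17 = 8.

2 clicks and 8 non-clicks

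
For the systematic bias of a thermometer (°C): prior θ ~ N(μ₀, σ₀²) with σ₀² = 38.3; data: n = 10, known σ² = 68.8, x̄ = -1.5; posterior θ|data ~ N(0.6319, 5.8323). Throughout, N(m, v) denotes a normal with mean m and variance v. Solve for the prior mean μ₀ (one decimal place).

μ₀ = 12.5

The posterior mean is a precision-weighted average: μ_n = (τ₀μ₀ + τ_data·x̄)/(τ₀+τ_data), with τ₀=1/σ₀² and τ_data=n/σ².
Here τ₀ = 1/38.3 = 0.026110 and τ_data = 10/68.8 = 0.145349, so τ_n = 0.171459.
Rearranging for μ₀: μ₀ = (μ_n·τ_n − τ_data·x̄)/τ₀ = (0.6319·0.171459 − 0.145349·-1.5) / 0.026110 = 0.326368/0.026110 ≈ 12.5.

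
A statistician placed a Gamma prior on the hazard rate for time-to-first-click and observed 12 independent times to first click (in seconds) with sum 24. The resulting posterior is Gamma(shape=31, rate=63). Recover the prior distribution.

For an exponential likelihood with a Gamma(α, β) prior on the rate, n observations with total T give posterior Gamma(α+n, β+T).
So α = 31 − 12 = 19 and β = 63 − 24 = 39.

Gamma(shape=19, rate=39)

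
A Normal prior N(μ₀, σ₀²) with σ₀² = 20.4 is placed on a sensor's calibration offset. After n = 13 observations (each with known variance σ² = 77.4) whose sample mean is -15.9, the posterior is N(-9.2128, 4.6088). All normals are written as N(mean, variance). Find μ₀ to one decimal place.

μ₀ = 13.7

The posterior mean is a precision-weighted average: μ_n = (τ₀μ₀ + τ_data·x̄)/(τ₀+τ_data), with τ₀=1/σ₀² and τ_data=n/σ².
Here τ₀ = 1/20.4 = 0.049020 and τ_data = 13/77.4 = 0.167959, so τ_n = 0.216979.
Rearranging for μ₀: μ₀ = (μ_n·τ_n − τ_data·x̄)/τ₀ = (-9.2128·0.216979 − 0.167959·-15.9) / 0.049020 = 0.671564/0.049020 ≈ 13.7.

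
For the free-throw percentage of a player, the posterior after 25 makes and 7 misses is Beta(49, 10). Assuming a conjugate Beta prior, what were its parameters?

Beta(24, 3)

Under Beta–binomial conjugacy the posterior parameters are (a+s, b+f).
So a = 49 − 25 = 24 and b = 10 − 7 = 3.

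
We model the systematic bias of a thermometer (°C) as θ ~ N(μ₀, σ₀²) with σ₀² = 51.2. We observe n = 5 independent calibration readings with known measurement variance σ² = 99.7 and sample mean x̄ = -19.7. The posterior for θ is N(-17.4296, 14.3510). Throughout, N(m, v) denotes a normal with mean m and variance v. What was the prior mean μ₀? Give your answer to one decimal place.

μ₀ = -11.6

The posterior mean is a precision-weighted average: μ_n = (τ₀μ₀ + τ_data·x̄)/(τ₀+τ_data), with τ₀=1/σ₀² and τ_data=n/σ².
Here τ₀ = 1/51.2 = 0.019531 and τ_data = 5/99.7 = 0.050150, so τ_n = 0.069681.
Rearranging for μ₀: μ₀ = (μ_n·τ_n − τ_data·x̄)/τ₀ = (-17.4296·0.069681 − 0.050150·-19.7) / 0.019531 = -0.226557/0.019531 ≈ -11.6.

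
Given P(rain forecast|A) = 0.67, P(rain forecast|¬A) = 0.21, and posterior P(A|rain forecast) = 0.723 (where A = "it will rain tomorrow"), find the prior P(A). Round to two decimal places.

P(A) = 0.45

Bayes' rule in odds form gives O(A|E) = O(A)·[P(E|A)/P(E|¬A)], hence O(A) = O(A|E)/LR.
Posterior odds = 0.723/(1−0.723) = 2.6101. LR = 0.67/0.21 = 3.1905.
Prior odds = 2.6101/3.1905 = 0.8181, so P(A) = 0.8181/(1+0.8181) ≈ 0.45.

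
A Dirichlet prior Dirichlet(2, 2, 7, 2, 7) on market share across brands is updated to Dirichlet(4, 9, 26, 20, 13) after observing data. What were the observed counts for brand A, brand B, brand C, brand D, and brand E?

counts (2, 7, 19, 18, 6)

For a Dirichlet(α) prior with multinomial counts c, the posterior is Dirichlet(α + c) componentwise.
Counts are posterior − prior componentwise: 4−2=2, 9−2=7, 26−7=19, 20−2=18, 13−7=6.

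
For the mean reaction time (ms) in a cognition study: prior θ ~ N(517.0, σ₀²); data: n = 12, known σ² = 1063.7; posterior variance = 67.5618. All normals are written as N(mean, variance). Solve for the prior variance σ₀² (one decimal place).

Posterior precision equals prior precision plus data precision: 1/σ_n² = 1/σ₀² + n/σ².
So 1/σ₀² = 1/67.5618 − 12/1063.7 = 0.014801 − 0.011281 = 0.003520.
Hence σ₀² = 1/0.003520 ≈ 284.1.

σ₀² = 284.1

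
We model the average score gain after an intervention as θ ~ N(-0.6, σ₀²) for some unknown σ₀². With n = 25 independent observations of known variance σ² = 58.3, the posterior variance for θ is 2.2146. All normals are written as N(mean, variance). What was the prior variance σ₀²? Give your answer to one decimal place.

Posterior precision equals prior precision plus data precision: 1/σ_n² = 1/σ₀² + n/σ².
So 1/σ₀² = 1/2.2146 − 25/58.3 = 0.451549 − 0.428816 = 0.022733.
Hence σ₀² = 1/0.022733 ≈ 44.0.

σ₀² = 44.0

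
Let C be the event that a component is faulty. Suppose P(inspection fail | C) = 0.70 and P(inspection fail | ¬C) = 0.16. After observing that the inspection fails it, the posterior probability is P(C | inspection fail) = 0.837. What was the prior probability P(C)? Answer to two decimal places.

Bayes' rule in odds form gives O(C|E) = O(C)·[P(E|C)/P(E|¬C)], hence O(C) = O(C|E)/LR.
Posterior odds = 0.837/(1−0.837) = 5.1350. LR = 0.70/0.16 = 4.3750.
Prior odds = 5.1350/4.3750 = 1.1737, so P(C) = 1.1737/(1+1.1737) ≈ 0.54.

P(C) = 0.54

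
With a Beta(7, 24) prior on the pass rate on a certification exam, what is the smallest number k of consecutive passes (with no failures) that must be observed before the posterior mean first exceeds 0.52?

After k passes and 0 failures the posterior is Beta(7+k, 24), with mean (7+k)/(7+24+k).
Set (7+k)/(31+k) > 0.52 and solve: k > (0.52·31 − 7)/(1 − 0.52) = 19.000.
The smallest integer exceeding 19.000 is 20, and checking k=20: (27)/(51) = 0.5294 > 0.52.

k = 20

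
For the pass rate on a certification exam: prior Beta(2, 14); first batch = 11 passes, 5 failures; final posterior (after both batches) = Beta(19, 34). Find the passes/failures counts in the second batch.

6 passes and 15 failures

Because Beta–binomial updating is additive in the counts, the combined data contributed (α_post−α_prior, β_post−β_prior) successes and failures.
Total across both batches: 19−2=17 passes, 34−14=20 failures.
Subtract the first batch: 17−11=6 passes and 20−5=15 failures.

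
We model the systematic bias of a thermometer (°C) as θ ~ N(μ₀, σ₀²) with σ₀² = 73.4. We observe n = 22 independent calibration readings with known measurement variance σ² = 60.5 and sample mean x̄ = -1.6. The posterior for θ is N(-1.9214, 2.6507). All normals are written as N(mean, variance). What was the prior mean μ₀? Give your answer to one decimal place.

μ₀ = -10.5

The posterior mean is a precision-weighted average: μ_n = (τ₀μ₀ + τ_data·x̄)/(τ₀+τ_data), with τ₀=1/σ₀² and τ_data=n/σ².
Here τ₀ = 1/73.4 = 0.013624 and τ_data = 22/60.5 = 0.363636, so τ_n = 0.377260.
Rearranging for μ₀: μ₀ = (μ_n·τ_n − τ_data·x̄)/τ₀ = (-1.9214·0.377260 − 0.363636·-1.6) / 0.013624 = -0.143050/0.013624 ≈ -10.5.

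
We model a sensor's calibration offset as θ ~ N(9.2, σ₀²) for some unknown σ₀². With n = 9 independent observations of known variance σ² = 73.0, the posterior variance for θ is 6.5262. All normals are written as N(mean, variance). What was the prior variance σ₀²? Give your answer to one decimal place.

σ₀² = 33.4

Posterior precision equals prior precision plus data precision: 1/σ_n² = 1/σ₀² + n/σ².
So 1/σ₀² = 1/6.5262 − 9/73.0 = 0.153229 − 0.123288 = 0.029941.
Hence σ₀² = 1/0.029941 ≈ 33.4.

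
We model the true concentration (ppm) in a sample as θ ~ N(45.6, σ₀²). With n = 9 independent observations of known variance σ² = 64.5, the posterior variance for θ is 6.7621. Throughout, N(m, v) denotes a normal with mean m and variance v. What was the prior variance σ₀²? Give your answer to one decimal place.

σ₀² = 119.8

For the Normal–Normal model with known σ², precisions add: τ_n = τ₀ + n/σ².
So 1/σ₀² = 1/6.7621 − 9/64.5 = 0.147883 − 0.139535 = 0.008348.
Hence σ₀² = 1/0.008348 ≈ 119.8.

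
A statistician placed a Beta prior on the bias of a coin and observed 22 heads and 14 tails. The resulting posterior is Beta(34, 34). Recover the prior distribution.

Beta(12, 20)

Beta is conjugate to the binomial likelihood: posterior = Beta(a+s, b+f).
So a = 34 − 22 = 12 and b = 34 − 14 = 20.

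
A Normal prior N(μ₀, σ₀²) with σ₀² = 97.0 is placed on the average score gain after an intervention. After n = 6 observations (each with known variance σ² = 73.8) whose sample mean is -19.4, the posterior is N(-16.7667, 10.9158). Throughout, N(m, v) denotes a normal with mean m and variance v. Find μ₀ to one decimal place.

μ₀ = 4.0

The posterior mean is a precision-weighted average: μ_n = (τ₀μ₀ + τ_data·x̄)/(τ₀+τ_data), with τ₀=1/σ₀² and τ_data=n/σ².
Here τ₀ = 1/97.0 = 0.010309 and τ_data = 6/73.8 = 0.081301, so τ_n = 0.091610.
Rearranging for μ₀: μ₀ = (μ_n·τ_n − τ_data·x̄)/τ₀ = (-16.7667·0.091610 − 0.081301·-19.4) / 0.010309 = 0.041242/0.010309 ≈ 4.0.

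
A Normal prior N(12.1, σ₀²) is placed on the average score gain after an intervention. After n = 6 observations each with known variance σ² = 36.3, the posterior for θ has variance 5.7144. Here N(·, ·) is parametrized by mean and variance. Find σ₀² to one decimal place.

Posterior precision equals prior precision plus data precision: 1/σ_n² = 1/σ₀² + n/σ².
So 1/σ₀² = 1/5.7144 − 6/36.3 = 0.174997 − 0.165289 = 0.009708.
Hence σ₀² = 1/0.009708 ≈ 103.0.

σ₀² = 103.0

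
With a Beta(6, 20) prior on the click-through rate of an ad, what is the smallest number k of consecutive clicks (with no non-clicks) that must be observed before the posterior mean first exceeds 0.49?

After k clicks and 0 non-clicks the posterior is Beta(6+k, 20), with mean (6+k)/(6+20+k).
Set (6+k)/(26+k) > 0.49 and solve: k > (0.49·26 − 6)/(1 − 0.49) = 13.216.
The smallest integer exceeding 13.216 is 14.

k = 14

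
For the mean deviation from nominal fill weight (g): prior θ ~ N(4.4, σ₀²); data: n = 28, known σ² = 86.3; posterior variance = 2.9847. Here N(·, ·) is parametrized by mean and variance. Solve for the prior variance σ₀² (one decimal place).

For the Normal–Normal model with known σ², precisions add: τ_n = τ₀ + n/σ².
So 1/σ₀² = 1/2.9847 − 28/86.3 = 0.335042 − 0.324450 = 0.010592.
Hence σ₀² = 1/0.010592 ≈ 94.4.

σ₀² = 94.4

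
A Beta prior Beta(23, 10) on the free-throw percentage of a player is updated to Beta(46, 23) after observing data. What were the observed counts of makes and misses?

A Beta(α, β) prior with s successes and f failures in binomial data gives a Beta(α+s, β+f) posterior.
Match parameters: s=46−23=23, f=23−10=13.

23 makes and 13 misses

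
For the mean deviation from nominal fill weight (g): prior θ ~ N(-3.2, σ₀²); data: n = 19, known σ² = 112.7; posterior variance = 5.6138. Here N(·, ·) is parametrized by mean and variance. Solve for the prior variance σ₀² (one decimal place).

σ₀² = 104.8

For the Normal–Normal model with known σ², precisions add: τ_n = τ₀ + n/σ².
So 1/σ₀² = 1/5.6138 − 19/112.7 = 0.178132 − 0.168589 = 0.009543.
Hence σ₀² = 1/0.009543 ≈ 104.8.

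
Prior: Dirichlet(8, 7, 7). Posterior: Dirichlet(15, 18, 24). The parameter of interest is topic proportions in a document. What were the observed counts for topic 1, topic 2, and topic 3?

For a Dirichlet(α) prior with multinomial counts c, the posterior is Dirichlet(α + c) componentwise.
Counts are posterior − prior componentwise: 15−8=7, 18−7=11, 24−7=17.

counts (7, 11, 17)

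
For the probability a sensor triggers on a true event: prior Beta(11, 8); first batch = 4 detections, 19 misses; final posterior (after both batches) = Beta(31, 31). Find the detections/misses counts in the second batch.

Sequential conjugate updates are equivalent to a single update on the pooled data, so total successes = posterior α − prior α and total failures = posterior β − prior β.
Total across both batches: 31−11=20 detections, 31−8=23 misses.
Subtract the first batch: 20−4=16 detections and 23−19=4 misses.

16 detections and 4 misses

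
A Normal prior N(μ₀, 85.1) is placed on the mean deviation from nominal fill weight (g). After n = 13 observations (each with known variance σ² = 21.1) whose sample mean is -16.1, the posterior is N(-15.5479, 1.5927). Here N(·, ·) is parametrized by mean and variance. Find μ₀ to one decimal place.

μ₀ = 13.4

With known observation variance, the Normal–Normal posterior has precision τ_n = τ₀ + n/σ² and mean μ_n = (τ₀μ₀ + (n/σ²)x̄)/τ_n.
Here τ₀ = 1/85.1 = 0.011751 and τ_data = 13/21.1 = 0.616114, so τ_n = 0.627865.
Rearranging for μ₀: μ₀ = (μ_n·τ_n − τ_data·x̄)/τ₀ = (-15.5479·0.627865 − 0.616114·-16.1) / 0.011751 = 0.157453/0.011751 ≈ 13.4.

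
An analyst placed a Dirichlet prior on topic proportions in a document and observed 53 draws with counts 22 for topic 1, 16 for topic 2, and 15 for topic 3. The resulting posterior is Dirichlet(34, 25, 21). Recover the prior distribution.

For a Dirichlet(α) prior with multinomial counts c, the posterior is Dirichlet(α + c) componentwise.
Subtract each count from the matching posterior parameter: 34−22=12, 25−16=9, 21−15=6.

Dirichlet(12, 9, 6)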